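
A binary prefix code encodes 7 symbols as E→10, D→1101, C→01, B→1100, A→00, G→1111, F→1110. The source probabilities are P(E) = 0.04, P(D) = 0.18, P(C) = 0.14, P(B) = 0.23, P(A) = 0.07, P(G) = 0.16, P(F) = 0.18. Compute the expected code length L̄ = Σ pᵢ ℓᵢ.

3.5 bits/symbol

L̄ = Σ pᵢ·ℓᵢ = 0.04·2 + 0.18·4 + 0.14·2 + 0.23·4 + 0.07·2 + 0.16·4 + 0.18·4 = 3.5 bits/symbol.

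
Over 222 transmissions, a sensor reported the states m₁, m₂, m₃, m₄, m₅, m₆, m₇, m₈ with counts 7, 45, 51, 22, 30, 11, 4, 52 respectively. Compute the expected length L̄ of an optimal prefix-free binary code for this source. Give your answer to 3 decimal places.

Probabilities are the counts divided by 222.
Repeatedly combine the two least-probable nodes; the expected code length is the sum of the merged weights.
merge 2/111 + 7/222 → 11/222
merge 11/222 + 11/222 → 11/111
merge 11/111 + 11/111 → 22/111
merge 5/37 + 22/111 → 1/3
merge 15/74 + 17/74 → 16/37
merge 26/111 + 1/3 → 21/37
merge 16/37 + 21/37 → 1
L = 11/222 + 11/111 + 22/111 + 1/3 + 16/37 + 21/37 + 1 = 595/222 ≈ 2.680 bits/symbol.

2.680 bits/symbol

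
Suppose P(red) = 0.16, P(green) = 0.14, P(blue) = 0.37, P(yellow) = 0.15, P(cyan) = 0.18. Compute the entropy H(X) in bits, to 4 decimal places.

H = −Σ pᵢ log₂ pᵢ.
−0.16·log₂(0.16) = 0.4230
−0.14·log₂(0.14) = 0.3971
−0.37·log₂(0.37) = 0.5307
−0.15·log₂(0.15) = 0.4105
−0.18·log₂(0.18) = 0.4453
Sum ≈ 2.2067 → 2.2067 bits.

2.2067 bits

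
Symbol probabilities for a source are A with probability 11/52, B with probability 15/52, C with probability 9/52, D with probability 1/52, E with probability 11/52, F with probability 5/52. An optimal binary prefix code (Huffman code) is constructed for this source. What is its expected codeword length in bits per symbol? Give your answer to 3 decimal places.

Repeatedly combine the two least-probable nodes; the expected code length is the sum of the merged weights.
merge 1/52 + 5/52 → 3/26
merge 3/26 + 9/52 → 15/52
merge 11/52 + 11/52 → 11/26
merge 15/52 + 15/52 → 15/26
merge 11/26 + 15/26 → 1
L = 3/26 + 15/52 + 11/26 + 15/26 + 1 = 125/52 ≈ 2.404 bits/symbol.

2.404 bits/symbol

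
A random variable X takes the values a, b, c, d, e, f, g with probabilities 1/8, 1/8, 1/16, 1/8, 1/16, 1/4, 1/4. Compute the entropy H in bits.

2.625 bits

Each probability is a power of 1/2, so log₂(1/p) is an integer.
H = Σ p·log₂(1/p) = 1/8·3 + 1/8·3 + 1/16·4 + 1/8·3 + 1/16·4 + 1/4·2 + 1/4·2 = 2.625 bits.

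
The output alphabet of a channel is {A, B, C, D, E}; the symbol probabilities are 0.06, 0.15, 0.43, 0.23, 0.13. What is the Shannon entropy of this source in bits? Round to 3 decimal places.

H = −Σ pᵢ log₂ pᵢ.
−0.06·log₂(0.06) = 0.2435
−0.15·log₂(0.15) = 0.4105
−0.43·log₂(0.43) = 0.5236
−0.23·log₂(0.23) = 0.4877
−0.13·log₂(0.13) = 0.3826
Sum ≈ 2.0480 → 2.048 bits.

2.048 bits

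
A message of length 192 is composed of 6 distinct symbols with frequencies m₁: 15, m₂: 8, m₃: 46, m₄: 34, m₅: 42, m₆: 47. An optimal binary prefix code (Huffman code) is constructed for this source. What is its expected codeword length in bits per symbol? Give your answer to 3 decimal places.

Probabilities are the counts divided by 192.
Repeatedly combine the two least-probable nodes; the expected code length is the sum of the merged weights.
merge 1/24 + 5/64 → 23/192
merge 23/192 + 17/96 → 19/64
merge 7/32 + 23/96 → 11/24
merge 47/192 + 19/64 → 13/24
merge 11/24 + 13/24 → 1
L = 23/192 + 19/64 + 11/24 + 13/24 + 1 = 29/12 ≈ 2.417 bits/symbol.

2.417 bits/symbol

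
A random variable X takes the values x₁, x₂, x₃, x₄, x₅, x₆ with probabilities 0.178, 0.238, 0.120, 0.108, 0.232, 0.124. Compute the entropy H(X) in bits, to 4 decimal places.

2.5124 bits

H = −Σ pᵢ log₂ pᵢ.
−0.178·log₂(0.178) = 0.4432
−0.238·log₂(0.238) = 0.4929
−0.120·log₂(0.120) = 0.3671
−0.108·log₂(0.108) = 0.3468
−0.232·log₂(0.232) = 0.4890
−0.124·log₂(0.124) = 0.3734
Sum ≈ 2.5124 → 2.5124 bits.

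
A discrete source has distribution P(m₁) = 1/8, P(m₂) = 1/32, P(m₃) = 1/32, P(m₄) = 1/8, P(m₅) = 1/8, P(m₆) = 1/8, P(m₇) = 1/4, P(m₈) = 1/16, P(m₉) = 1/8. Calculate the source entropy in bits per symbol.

2.9375 bits

Each probability is a power of 1/2, so log₂(1/p) is an integer.
H = Σ p·log₂(1/p) = 1/8·3 + 1/32·5 + 1/32·5 + 1/8·3 + 1/8·3 + 1/8·3 + 1/4·2 + 1/16·4 + 1/8·3 = 2.9375 bits.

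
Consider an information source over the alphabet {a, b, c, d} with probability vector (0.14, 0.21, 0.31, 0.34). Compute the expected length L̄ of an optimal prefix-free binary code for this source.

2 bits/symbol

Repeatedly combine the two least-probable nodes; the expected code length is the sum of the merged weights.
merge 7/50 + 21/100 → 7/20
merge 31/100 + 17/50 → 13/20
merge 7/20 + 13/20 → 1
L = 7/20 + 13/20 + 1 = 2 bits/symbol.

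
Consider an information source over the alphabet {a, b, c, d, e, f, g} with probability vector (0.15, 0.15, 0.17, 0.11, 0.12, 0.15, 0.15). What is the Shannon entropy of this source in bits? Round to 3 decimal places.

2.794 bits

H = −Σ pᵢ log₂ pᵢ.
−0.15·log₂(0.15) = 0.4105
−0.15·log₂(0.15) = 0.4105
−0.17·log₂(0.17) = 0.4346
−0.11·log₂(0.11) = 0.3503
−0.12·log₂(0.12) = 0.3671
−0.15·log₂(0.15) = 0.4105
−0.15·log₂(0.15) = 0.4105
Sum ≈ 2.7941 → 2.794 bits.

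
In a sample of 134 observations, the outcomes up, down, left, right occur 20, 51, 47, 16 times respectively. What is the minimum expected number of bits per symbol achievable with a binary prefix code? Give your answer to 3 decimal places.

Probabilities are the counts divided by 134.
Repeatedly combine the two least-probable nodes; the expected code length is the sum of the merged weights.
merge 8/67 + 10/67 → 18/67
merge 18/67 + 47/134 → 83/134
merge 51/134 + 83/134 → 1
L = 18/67 + 83/134 + 1 = 253/134 ≈ 1.888 bits/symbol.

1.888 bits/symbol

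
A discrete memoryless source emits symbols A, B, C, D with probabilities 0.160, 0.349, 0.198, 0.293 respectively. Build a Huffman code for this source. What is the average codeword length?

2 bits/symbol

Repeatedly combine the two least-probable nodes; the expected code length is the sum of the merged weights.
merge 4/25 + 99/500 → 179/500
merge 293/1000 + 349/1000 → 321/500
merge 179/500 + 321/500 → 1
L = 179/500 + 321/500 + 1 = 2 bits/symbol.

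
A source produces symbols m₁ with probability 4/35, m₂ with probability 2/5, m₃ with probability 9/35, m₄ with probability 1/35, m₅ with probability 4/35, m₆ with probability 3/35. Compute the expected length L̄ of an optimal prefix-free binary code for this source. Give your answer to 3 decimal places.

Repeatedly combine the two least-probable nodes; the expected code length is the sum of the merged weights.
merge 1/35 + 3/35 → 4/35
merge 4/35 + 4/35 → 8/35
merge 4/35 + 8/35 → 12/35
merge 9/35 + 12/35 → 3/5
merge 2/5 + 3/5 → 1
L = 4/35 + 8/35 + 12/35 + 3/5 + 1 = 16/7 ≈ 2.286 bits/symbol.

2.286 bits/symbol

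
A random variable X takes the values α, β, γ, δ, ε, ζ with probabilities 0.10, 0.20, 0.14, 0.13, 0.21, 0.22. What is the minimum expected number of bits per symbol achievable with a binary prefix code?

Repeatedly combine the two least-probable nodes; the expected code length is the sum of the merged weights.
merge 1/10 + 13/100 → 23/100
merge 7/50 + 1/5 → 17/50
merge 21/100 + 11/50 → 43/100
merge 23/100 + 17/50 → 57/100
merge 43/100 + 57/100 → 1
L = 23/100 + 17/50 + 43/100 + 57/100 + 1 = 257/100 = 2.57 bits/symbol.

2.57 bits/symbol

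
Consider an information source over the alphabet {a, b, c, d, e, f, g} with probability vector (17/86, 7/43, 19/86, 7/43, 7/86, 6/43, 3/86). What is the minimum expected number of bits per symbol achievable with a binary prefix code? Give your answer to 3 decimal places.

2.698 bits/symbol

Repeatedly combine the two least-probable nodes; the expected code length is the sum of the merged weights.
merge 3/86 + 7/86 → 5/43
merge 5/43 + 6/43 → 11/43
merge 7/43 + 7/43 → 14/43
merge 17/86 + 19/86 → 18/43
merge 11/43 + 14/43 → 25/43
merge 18/43 + 25/43 → 1
L = 5/43 + 11/43 + 14/43 + 18/43 + 25/43 + 1 = 116/43 ≈ 2.698 bits/symbol.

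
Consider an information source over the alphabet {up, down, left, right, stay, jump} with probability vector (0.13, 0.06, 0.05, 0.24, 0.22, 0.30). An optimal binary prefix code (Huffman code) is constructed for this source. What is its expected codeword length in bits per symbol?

Repeatedly combine the two least-probable nodes; the expected code length is the sum of the merged weights.
merge 1/20 + 3/50 → 11/100
merge 11/100 + 13/100 → 6/25
merge 11/50 + 6/25 → 23/50
merge 6/25 + 3/10 → 27/50
merge 23/50 + 27/50 → 1
L = 11/100 + 6/25 + 23/50 + 27/50 + 1 = 47/20 = 2.35 bits/symbol.

2.35 bits/symbol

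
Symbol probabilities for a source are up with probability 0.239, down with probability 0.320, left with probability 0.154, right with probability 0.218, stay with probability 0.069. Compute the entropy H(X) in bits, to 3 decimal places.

H = −Σ pᵢ log₂ pᵢ.
−0.239·log₂(0.239) = 0.4935
−0.320·log₂(0.320) = 0.5260
−0.154·log₂(0.154) = 0.4156
−0.218·log₂(0.218) = 0.4791
−0.069·log₂(0.069) = 0.2662
Sum ≈ 2.1804 → 2.180 bits.

2.180 bits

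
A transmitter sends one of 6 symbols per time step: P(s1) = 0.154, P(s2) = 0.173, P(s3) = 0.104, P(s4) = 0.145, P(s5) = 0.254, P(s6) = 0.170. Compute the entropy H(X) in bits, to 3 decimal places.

H = −Σ pᵢ log₂ pᵢ.
−0.154·log₂(0.154) = 0.4156
−0.173·log₂(0.173) = 0.4379
−0.104·log₂(0.104) = 0.3396
−0.145·log₂(0.145) = 0.4040
−0.254·log₂(0.254) = 0.5022
−0.170·log₂(0.170) = 0.4346
Sum ≈ 2.5339 → 2.534 bits.

2.534 bits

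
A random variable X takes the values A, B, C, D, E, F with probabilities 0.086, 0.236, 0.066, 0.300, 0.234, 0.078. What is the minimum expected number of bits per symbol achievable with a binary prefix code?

Repeatedly combine the two least-probable nodes; the expected code length is the sum of the merged weights.
merge 33/500 + 39/500 → 18/125
merge 43/500 + 18/125 → 23/100
merge 23/100 + 117/500 → 58/125
merge 59/250 + 3/10 → 67/125
merge 58/125 + 67/125 → 1
L = 18/125 + 23/100 + 58/125 + 67/125 + 1 = 1187/500 = 2.374 bits/symbol.

2.374 bits/symbol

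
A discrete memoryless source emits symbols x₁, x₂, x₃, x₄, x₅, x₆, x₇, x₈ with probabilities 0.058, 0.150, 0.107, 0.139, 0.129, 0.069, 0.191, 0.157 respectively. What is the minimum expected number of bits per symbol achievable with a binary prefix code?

2.936 bits/symbol

Repeatedly combine the two least-probable nodes; the expected code length is the sum of the merged weights.
merge 29/500 + 69/1000 → 127/1000
merge 107/1000 + 127/1000 → 117/500
merge 129/1000 + 139/1000 → 67/250
merge 3/20 + 157/1000 → 307/1000
merge 191/1000 + 117/500 → 17/40
merge 67/250 + 307/1000 → 23/40
merge 17/40 + 23/40 → 1
L = 127/1000 + 117/500 + 67/250 + 307/1000 + 17/40 + 23/40 + 1 = 367/125 = 2.936 bits/symbol.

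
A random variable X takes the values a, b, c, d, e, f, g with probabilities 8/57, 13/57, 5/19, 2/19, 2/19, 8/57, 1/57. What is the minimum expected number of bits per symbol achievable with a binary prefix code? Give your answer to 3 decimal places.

2.632 bits/symbol

Repeatedly combine the two least-probable nodes; the expected code length is the sum of the merged weights.
merge 1/57 + 2/19 → 7/57
merge 2/19 + 7/57 → 13/57
merge 8/57 + 8/57 → 16/57
merge 13/57 + 13/57 → 26/57
merge 5/19 + 16/57 → 31/57
merge 26/57 + 31/57 → 1
L = 7/57 + 13/57 + 16/57 + 26/57 + 31/57 + 1 = 50/19 ≈ 2.632 bits/symbol.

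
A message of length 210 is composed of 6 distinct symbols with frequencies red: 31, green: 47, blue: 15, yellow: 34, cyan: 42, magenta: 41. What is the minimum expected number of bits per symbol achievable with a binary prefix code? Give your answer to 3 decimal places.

Probabilities are the counts divided by 210.
Repeatedly combine the two least-probable nodes; the expected code length is the sum of the merged weights.
merge 1/14 + 31/210 → 23/105
merge 17/105 + 41/210 → 5/14
merge 1/5 + 23/105 → 44/105
merge 47/210 + 5/14 → 61/105
merge 44/105 + 61/105 → 1
L = 23/105 + 5/14 + 44/105 + 61/105 + 1 = 541/210 ≈ 2.576 bits/symbol.

2.576 bits/symbol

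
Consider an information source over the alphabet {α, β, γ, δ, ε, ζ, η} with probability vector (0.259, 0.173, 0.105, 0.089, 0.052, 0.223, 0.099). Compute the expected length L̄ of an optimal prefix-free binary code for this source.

2.659 bits/symbol

Repeatedly combine the two least-probable nodes; the expected code length is the sum of the merged weights.
merge 13/250 + 89/1000 → 141/1000
merge 99/1000 + 21/200 → 51/250
merge 141/1000 + 173/1000 → 157/500
merge 51/250 + 223/1000 → 427/1000
merge 259/1000 + 157/500 → 573/1000
merge 427/1000 + 573/1000 → 1
L = 141/1000 + 51/250 + 157/500 + 427/1000 + 573/1000 + 1 = 2659/1000 = 2.659 bits/symbol.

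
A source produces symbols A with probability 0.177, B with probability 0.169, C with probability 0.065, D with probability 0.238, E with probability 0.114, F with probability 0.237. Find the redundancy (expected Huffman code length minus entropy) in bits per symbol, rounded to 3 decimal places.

Entropy H = −Σ p log₂ p ≈ 2.4743 bits.
Huffman merges: 13/200+57/500→179/1000; 169/1000+177/1000→173/500; 179/1000+237/1000→52/125; 119/500+173/500→73/125; 52/125+73/125→1. L = 101/40 ≈ 2.5250.
L − H = 2.5250 − 2.4743 = 0.051 bits.

0.051 bits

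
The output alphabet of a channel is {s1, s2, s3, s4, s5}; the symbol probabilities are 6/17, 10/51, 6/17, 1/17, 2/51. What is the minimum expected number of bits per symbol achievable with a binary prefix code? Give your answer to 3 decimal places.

Repeatedly combine the two least-probable nodes; the expected code length is the sum of the merged weights.
merge 2/51 + 1/17 → 5/51
merge 5/51 + 10/51 → 5/17
merge 5/17 + 6/17 → 11/17
merge 6/17 + 11/17 → 1
L = 5/51 + 5/17 + 11/17 + 1 = 104/51 ≈ 2.039 bits/symbol.

2.039 bits/symbol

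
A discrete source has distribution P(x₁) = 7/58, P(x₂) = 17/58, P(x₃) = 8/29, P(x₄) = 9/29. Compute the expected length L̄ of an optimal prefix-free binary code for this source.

Repeatedly combine the two least-probable nodes; the expected code length is the sum of the merged weights.
merge 7/58 + 8/29 → 23/58
merge 17/58 + 9/29 → 35/58
merge 23/58 + 35/58 → 1
L = 23/58 + 35/58 + 1 = 2 bits/symbol.

2 bits/symbol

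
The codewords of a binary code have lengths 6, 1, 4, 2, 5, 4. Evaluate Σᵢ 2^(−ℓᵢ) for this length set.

With common denominator 2^6 = 64: Σ 2^(−ℓᵢ) = 1/64 + 32/64 + 4/64 + 16/64 + 2/64 + 4/64 = 59/64 = 0.921875.

0.921875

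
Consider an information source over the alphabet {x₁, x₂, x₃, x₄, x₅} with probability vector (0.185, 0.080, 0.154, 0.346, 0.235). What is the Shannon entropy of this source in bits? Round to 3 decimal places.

2.178 bits

H = −Σ pᵢ log₂ pᵢ.
−0.185·log₂(0.185) = 0.4504
−0.080·log₂(0.080) = 0.2915
−0.154·log₂(0.154) = 0.4156
−0.346·log₂(0.346) = 0.5298
−0.235·log₂(0.235) = 0.4910
Sum ≈ 2.1783 → 2.178 bits.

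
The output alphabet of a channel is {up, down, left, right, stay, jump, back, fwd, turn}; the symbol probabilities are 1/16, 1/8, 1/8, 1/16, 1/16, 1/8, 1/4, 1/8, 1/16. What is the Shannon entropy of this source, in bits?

3 bits

Each probability is a power of 1/2, so log₂(1/p) is an integer.
H = Σ p·log₂(1/p) = 1/16·4 + 1/8·3 + 1/8·3 + 1/16·4 + 1/16·4 + 1/8·3 + 1/4·2 + 1/8·3 + 1/16·4 = 3 bits.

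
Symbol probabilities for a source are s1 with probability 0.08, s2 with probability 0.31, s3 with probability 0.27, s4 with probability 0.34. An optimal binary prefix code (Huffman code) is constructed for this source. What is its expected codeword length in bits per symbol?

Repeatedly combine the two least-probable nodes; the expected code length is the sum of the merged weights.
merge 2/25 + 27/100 → 7/20
merge 31/100 + 17/50 → 13/20
merge 7/20 + 13/20 → 1
L = 7/20 + 13/20 + 1 = 2 bits/symbol.

2 bits/symbol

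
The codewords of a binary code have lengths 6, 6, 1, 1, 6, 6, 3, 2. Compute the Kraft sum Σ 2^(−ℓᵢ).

1.4375

With common denominator 2^6 = 64: Σ 2^(−ℓᵢ) = 1/64 + 1/64 + 32/64 + 32/64 + 1/64 + 1/64 + 8/64 + 16/64 = 92/64 = 1.4375.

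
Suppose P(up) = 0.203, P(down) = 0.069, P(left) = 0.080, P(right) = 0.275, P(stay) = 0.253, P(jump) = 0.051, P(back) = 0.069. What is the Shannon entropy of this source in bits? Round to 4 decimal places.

2.5236 bits

H = −Σ pᵢ log₂ pᵢ.
−0.203·log₂(0.203) = 0.4670
−0.069·log₂(0.069) = 0.2662
−0.080·log₂(0.080) = 0.2915
−0.275·log₂(0.275) = 0.5122
−0.253·log₂(0.253) = 0.5016
−0.051·log₂(0.051) = 0.2190
−0.069·log₂(0.069) = 0.2662
Sum ≈ 2.5236 → 2.5236 bits.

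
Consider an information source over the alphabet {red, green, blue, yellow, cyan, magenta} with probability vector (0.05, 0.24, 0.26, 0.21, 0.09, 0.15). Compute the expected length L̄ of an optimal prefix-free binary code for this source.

Repeatedly combine the two least-probable nodes; the expected code length is the sum of the merged weights.
merge 1/20 + 9/100 → 7/50
merge 7/50 + 3/20 → 29/100
merge 21/100 + 6/25 → 9/20
merge 13/50 + 29/100 → 11/20
merge 9/20 + 11/20 → 1
L = 7/50 + 29/100 + 9/20 + 11/20 + 1 = 243/100 = 2.43 bits/symbol.

2.43 bits/symbol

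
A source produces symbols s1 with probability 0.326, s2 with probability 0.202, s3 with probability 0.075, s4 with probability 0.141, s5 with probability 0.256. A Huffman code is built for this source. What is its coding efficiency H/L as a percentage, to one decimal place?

Entropy H = −Σ p log₂ p ≈ 2.1753 bits.
Huffman merges: 3/40+141/1000→27/125; 101/500+27/125→209/500; 32/125+163/500→291/500; 209/500+291/500→1. L = 277/125 ≈ 2.2160.
Efficiency = H/L = 2.1753/2.2160 = 98.2%.

98.2%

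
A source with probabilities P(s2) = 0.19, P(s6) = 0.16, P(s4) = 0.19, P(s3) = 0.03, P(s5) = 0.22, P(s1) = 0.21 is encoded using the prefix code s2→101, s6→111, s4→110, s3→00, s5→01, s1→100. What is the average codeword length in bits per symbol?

2.75 bits/symbol

L̄ = Σ pᵢ·ℓᵢ = 0.19·3 + 0.16·3 + 0.19·3 + 0.03·2 + 0.22·2 + 0.21·3 = 2.75 bits/symbol.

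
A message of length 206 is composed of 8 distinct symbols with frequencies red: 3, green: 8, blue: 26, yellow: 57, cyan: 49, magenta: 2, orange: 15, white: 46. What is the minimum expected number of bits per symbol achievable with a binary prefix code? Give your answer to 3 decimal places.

Probabilities are the counts divided by 206.
Repeatedly combine the two least-probable nodes; the expected code length is the sum of the merged weights.
merge 1/103 + 3/206 → 5/206
merge 5/206 + 4/103 → 13/206
merge 13/206 + 15/206 → 14/103
merge 13/103 + 14/103 → 27/103
merge 23/103 + 49/206 → 95/206
merge 27/103 + 57/206 → 111/206
merge 95/206 + 111/206 → 1
L = 5/206 + 13/206 + 14/103 + 27/103 + 95/206 + 111/206 + 1 = 256/103 ≈ 2.485 bits/symbol.

2.485 bits/symbol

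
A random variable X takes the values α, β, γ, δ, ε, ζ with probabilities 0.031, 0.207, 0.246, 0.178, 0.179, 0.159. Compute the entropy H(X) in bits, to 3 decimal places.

2.433 bits

H = −Σ pᵢ log₂ pᵢ.
−0.031·log₂(0.031) = 0.1554
−0.207·log₂(0.207) = 0.4704
−0.246·log₂(0.246) = 0.4977
−0.178·log₂(0.178) = 0.4432
−0.179·log₂(0.179) = 0.4443
−0.159·log₂(0.159) = 0.4218
Sum ≈ 2.4328 → 2.433 bits.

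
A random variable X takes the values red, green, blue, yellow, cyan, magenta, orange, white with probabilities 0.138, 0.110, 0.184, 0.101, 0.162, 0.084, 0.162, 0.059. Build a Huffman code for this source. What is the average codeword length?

Repeatedly combine the two least-probable nodes; the expected code length is the sum of the merged weights.
merge 59/1000 + 21/250 → 143/1000
merge 101/1000 + 11/100 → 211/1000
merge 69/500 + 143/1000 → 281/1000
merge 81/500 + 81/500 → 81/250
merge 23/125 + 211/1000 → 79/200
merge 281/1000 + 81/250 → 121/200
merge 79/200 + 121/200 → 1
L = 143/1000 + 211/1000 + 281/1000 + 81/250 + 79/200 + 121/200 + 1 = 2959/1000 = 2.959 bits/symbol.

2.959 bits/symbol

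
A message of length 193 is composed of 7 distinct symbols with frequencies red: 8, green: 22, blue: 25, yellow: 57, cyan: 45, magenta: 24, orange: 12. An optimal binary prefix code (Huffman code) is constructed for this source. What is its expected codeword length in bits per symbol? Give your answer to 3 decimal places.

2.575 bits/symbol

Probabilities are the counts divided by 193.
Repeatedly combine the two least-probable nodes; the expected code length is the sum of the merged weights.
merge 8/193 + 12/193 → 20/193
merge 20/193 + 22/193 → 42/193
merge 24/193 + 25/193 → 49/193
merge 42/193 + 45/193 → 87/193
merge 49/193 + 57/193 → 106/193
merge 87/193 + 106/193 → 1
L = 20/193 + 42/193 + 49/193 + 87/193 + 106/193 + 1 = 497/193 ≈ 2.575 bits/symbol.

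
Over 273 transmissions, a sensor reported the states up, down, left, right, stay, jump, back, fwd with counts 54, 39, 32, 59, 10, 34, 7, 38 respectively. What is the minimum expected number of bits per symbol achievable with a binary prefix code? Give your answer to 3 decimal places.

2.828 bits/symbol

Probabilities are the counts divided by 273.
Repeatedly combine the two least-probable nodes; the expected code length is the sum of the merged weights.
merge 1/39 + 10/273 → 17/273
merge 17/273 + 32/273 → 7/39
merge 34/273 + 38/273 → 24/91
merge 1/7 + 7/39 → 88/273
merge 18/91 + 59/273 → 113/273
merge 24/91 + 88/273 → 160/273
merge 113/273 + 160/273 → 1
L = 17/273 + 7/39 + 24/91 + 88/273 + 113/273 + 160/273 + 1 = 772/273 ≈ 2.828 bits/symbol.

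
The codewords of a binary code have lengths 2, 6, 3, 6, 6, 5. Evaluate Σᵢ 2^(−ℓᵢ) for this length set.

With common denominator 2^6 = 64: Σ 2^(−ℓᵢ) = 16/64 + 1/64 + 8/64 + 1/64 + 1/64 + 2/64 = 29/64 = 0.453125.

0.453125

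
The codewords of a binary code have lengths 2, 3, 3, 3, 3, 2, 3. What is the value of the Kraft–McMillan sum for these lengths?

With common denominator 2^3 = 8: Σ 2^(−ℓᵢ) = 2/8 + 1/8 + 1/8 + 1/8 + 1/8 + 2/8 + 1/8 = 9/8 = 1.125.

1.125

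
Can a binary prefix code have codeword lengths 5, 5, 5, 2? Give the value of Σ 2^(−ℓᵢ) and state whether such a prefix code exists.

0.34375; yes

With common denominator 2^5 = 32: Σ 2^(−ℓᵢ) = 1/32 + 1/32 + 1/32 + 8/32 = 11/32 = 0.34375.
Kraft's inequality requires Σ ≤ 1; here Σ = 0.34375 ≤ 1, so such a prefix code exists.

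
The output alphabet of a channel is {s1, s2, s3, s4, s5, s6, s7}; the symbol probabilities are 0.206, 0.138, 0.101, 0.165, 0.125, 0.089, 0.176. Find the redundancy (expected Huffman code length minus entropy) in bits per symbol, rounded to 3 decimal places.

Entropy H = −Σ p log₂ p ≈ 2.7535 bits.
Huffman merges: 89/1000+101/1000→19/100; 1/8+69/500→263/1000; 33/200+22/125→341/1000; 19/100+103/500→99/250; 263/1000+341/1000→151/250; 99/250+151/250→1. L = 1397/500 ≈ 2.7940.
L − H = 2.7940 − 2.7535 = 0.040 bits.

0.040 bits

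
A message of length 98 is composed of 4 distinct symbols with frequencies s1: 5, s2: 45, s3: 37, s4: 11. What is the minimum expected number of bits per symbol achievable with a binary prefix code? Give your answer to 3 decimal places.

Probabilities are the counts divided by 98.
Repeatedly combine the two least-probable nodes; the expected code length is the sum of the merged weights.
merge 5/98 + 11/98 → 8/49
merge 8/49 + 37/98 → 53/98
merge 45/98 + 53/98 → 1
L = 8/49 + 53/98 + 1 = 167/98 ≈ 1.704 bits/symbol.

1.704 bits/symbol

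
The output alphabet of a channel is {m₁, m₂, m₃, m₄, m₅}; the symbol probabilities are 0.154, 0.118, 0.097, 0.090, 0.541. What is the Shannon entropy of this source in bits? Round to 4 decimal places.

H = −Σ pᵢ log₂ pᵢ.
−0.154·log₂(0.154) = 0.4156
−0.118·log₂(0.118) = 0.3638
−0.097·log₂(0.097) = 0.3265
−0.090·log₂(0.090) = 0.3127
−0.541·log₂(0.541) = 0.4795
Sum ≈ 1.8981 → 1.8981 bits.

1.8981 bits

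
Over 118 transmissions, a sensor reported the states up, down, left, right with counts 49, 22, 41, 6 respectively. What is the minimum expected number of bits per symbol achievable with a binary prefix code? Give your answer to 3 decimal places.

Probabilities are the counts divided by 118.
Repeatedly combine the two least-probable nodes; the expected code length is the sum of the merged weights.
merge 3/59 + 11/59 → 14/59
merge 14/59 + 41/118 → 69/118
merge 49/118 + 69/118 → 1
L = 14/59 + 69/118 + 1 = 215/118 ≈ 1.822 bits/symbol.

1.822 bits/symbol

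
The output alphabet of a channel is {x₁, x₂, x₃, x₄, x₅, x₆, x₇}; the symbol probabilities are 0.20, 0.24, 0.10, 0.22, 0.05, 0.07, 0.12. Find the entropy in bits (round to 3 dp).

2.623 bits

H = −Σ pᵢ log₂ pᵢ.
−0.20·log₂(0.20) = 0.4644
−0.24·log₂(0.24) = 0.4941
−0.10·log₂(0.10) = 0.3322
−0.22·log₂(0.22) = 0.4806
−0.05·log₂(0.05) = 0.2161
−0.07·log₂(0.07) = 0.2686
−0.12·log₂(0.12) = 0.3671
Sum ≈ 2.6230 → 2.623 bits.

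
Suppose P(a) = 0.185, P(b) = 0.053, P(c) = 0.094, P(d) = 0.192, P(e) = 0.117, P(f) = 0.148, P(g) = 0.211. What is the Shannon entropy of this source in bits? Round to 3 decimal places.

2.696 bits

H = −Σ pᵢ log₂ pᵢ.
−0.185·log₂(0.185) = 0.4504
−0.053·log₂(0.053) = 0.2246
−0.094·log₂(0.094) = 0.3207
−0.192·log₂(0.192) = 0.4571
−0.117·log₂(0.117) = 0.3622
−0.148·log₂(0.148) = 0.4079
−0.211·log₂(0.211) = 0.4736
Sum ≈ 2.6965 → 2.696 bits.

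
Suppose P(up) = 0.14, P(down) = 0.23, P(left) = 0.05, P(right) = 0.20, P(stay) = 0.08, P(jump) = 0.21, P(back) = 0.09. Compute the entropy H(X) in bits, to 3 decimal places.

H = −Σ pᵢ log₂ pᵢ.
−0.14·log₂(0.14) = 0.3971
−0.23·log₂(0.23) = 0.4877
−0.05·log₂(0.05) = 0.2161
−0.20·log₂(0.20) = 0.4644
−0.08·log₂(0.08) = 0.2915
−0.21·log₂(0.21) = 0.4728
−0.09·log₂(0.09) = 0.3127
Sum ≈ 2.6422 → 2.642 bits.

2.642 bits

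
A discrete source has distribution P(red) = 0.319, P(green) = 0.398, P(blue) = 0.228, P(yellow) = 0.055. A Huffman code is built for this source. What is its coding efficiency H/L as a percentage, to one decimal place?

94.0%

Entropy H = −Σ p log₂ p ≈ 1.7713 bits.
Huffman merges: 11/200+57/250→283/1000; 283/1000+319/1000→301/500; 199/500+301/500→1. L = 377/200 ≈ 1.8850.
Efficiency = H/L = 1.7713/1.8850 = 94.0%.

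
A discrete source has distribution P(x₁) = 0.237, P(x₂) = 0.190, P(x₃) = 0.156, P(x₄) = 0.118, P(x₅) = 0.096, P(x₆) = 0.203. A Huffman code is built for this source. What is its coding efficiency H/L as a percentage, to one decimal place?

Entropy H = −Σ p log₂ p ≈ 2.5210 bits.
Huffman merges: 12/125+59/500→107/500; 39/250+19/100→173/500; 203/1000+107/500→417/1000; 237/1000+173/500→583/1000; 417/1000+583/1000→1. L = 64/25 ≈ 2.5600.
Efficiency = H/L = 2.5210/2.5600 = 98.5%.

98.5%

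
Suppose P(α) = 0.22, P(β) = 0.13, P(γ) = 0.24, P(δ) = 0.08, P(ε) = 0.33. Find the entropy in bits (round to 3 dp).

2.177 bits

H = −Σ pᵢ log₂ pᵢ.
−0.22·log₂(0.22) = 0.4806
−0.13·log₂(0.13) = 0.3826
−0.24·log₂(0.24) = 0.4941
−0.08·log₂(0.08) = 0.2915
−0.33·log₂(0.33) = 0.5278
Sum ≈ 2.1767 → 2.177 bits.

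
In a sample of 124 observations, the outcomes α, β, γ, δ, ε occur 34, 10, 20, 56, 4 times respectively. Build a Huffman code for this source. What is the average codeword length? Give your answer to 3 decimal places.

1.935 bits/symbol

Probabilities are the counts divided by 124.
Repeatedly combine the two least-probable nodes; the expected code length is the sum of the merged weights.
merge 1/31 + 5/62 → 7/62
merge 7/62 + 5/31 → 17/62
merge 17/62 + 17/62 → 17/31
merge 14/31 + 17/31 → 1
L = 7/62 + 17/62 + 17/31 + 1 = 60/31 ≈ 1.935 bits/symbol.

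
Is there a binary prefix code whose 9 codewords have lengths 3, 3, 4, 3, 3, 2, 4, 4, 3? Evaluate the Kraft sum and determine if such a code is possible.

With common denominator 2^4 = 16: Σ 2^(−ℓᵢ) = 2/16 + 2/16 + 1/16 + 2/16 + 2/16 + 4/16 + 1/16 + 1/16 + 2/16 = 17/16 = 1.0625.
Kraft's inequality requires Σ ≤ 1; here Σ = 1.0625 > 1, so no such prefix code exists.

1.0625; no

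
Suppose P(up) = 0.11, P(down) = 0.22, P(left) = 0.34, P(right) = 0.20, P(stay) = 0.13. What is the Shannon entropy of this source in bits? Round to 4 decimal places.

H = −Σ pᵢ log₂ pᵢ.
−0.11·log₂(0.11) = 0.3503
−0.22·log₂(0.22) = 0.4806
−0.34·log₂(0.34) = 0.5292
−0.20·log₂(0.20) = 0.4644
−0.13·log₂(0.13) = 0.3826
Sum ≈ 2.2071 → 2.2071 bits.

2.2071 bits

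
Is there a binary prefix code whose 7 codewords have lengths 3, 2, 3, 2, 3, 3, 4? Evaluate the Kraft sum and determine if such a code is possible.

With common denominator 2^4 = 16: Σ 2^(−ℓᵢ) = 2/16 + 4/16 + 2/16 + 4/16 + 2/16 + 2/16 + 1/16 = 17/16 = 1.0625.
Kraft's inequality requires Σ ≤ 1; here Σ = 1.0625 > 1, so no such prefix code exists.

1.0625; no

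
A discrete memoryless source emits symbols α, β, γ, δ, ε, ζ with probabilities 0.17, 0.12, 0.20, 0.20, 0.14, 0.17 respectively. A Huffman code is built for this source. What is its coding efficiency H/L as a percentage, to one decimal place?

98.5%

Entropy H = −Σ p log₂ p ≈ 2.5621 bits.
Huffman merges: 3/25+7/50→13/50; 17/100+17/100→17/50; 1/5+1/5→2/5; 13/50+17/50→3/5; 2/5+3/5→1. L = 13/5 ≈ 2.6000.
Efficiency = H/L = 2.5621/2.6000 = 98.5%.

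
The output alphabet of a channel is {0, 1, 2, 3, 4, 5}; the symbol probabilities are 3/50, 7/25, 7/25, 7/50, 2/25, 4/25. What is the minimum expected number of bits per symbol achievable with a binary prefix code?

2.42 bits/symbol

Repeatedly combine the two least-probable nodes; the expected code length is the sum of the merged weights.
merge 3/50 + 2/25 → 7/50
merge 7/50 + 7/50 → 7/25
merge 4/25 + 7/25 → 11/25
merge 7/25 + 7/25 → 14/25
merge 11/25 + 14/25 → 1
L = 7/50 + 7/25 + 11/25 + 14/25 + 1 = 121/50 = 2.42 bits/symbol.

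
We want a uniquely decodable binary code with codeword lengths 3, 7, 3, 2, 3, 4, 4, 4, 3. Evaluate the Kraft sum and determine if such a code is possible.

0.9453125; yes

With common denominator 2^7 = 128: Σ 2^(−ℓᵢ) = 16/128 + 1/128 + 16/128 + 32/128 + 16/128 + 8/128 + 8/128 + 8/128 + 16/128 = 121/128 = 0.9453125.
Kraft's inequality requires Σ ≤ 1; here Σ = 0.9453125 ≤ 1, so such a prefix code exists.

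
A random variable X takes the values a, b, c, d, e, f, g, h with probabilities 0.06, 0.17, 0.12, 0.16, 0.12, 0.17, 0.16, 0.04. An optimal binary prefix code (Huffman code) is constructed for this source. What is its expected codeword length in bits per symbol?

Repeatedly combine the two least-probable nodes; the expected code length is the sum of the merged weights.
merge 1/25 + 3/50 → 1/10
merge 1/10 + 3/25 → 11/50
merge 3/25 + 4/25 → 7/25
merge 4/25 + 17/100 → 33/100
merge 17/100 + 11/50 → 39/100
merge 7/25 + 33/100 → 61/100
merge 39/100 + 61/100 → 1
L = 1/10 + 11/50 + 7/25 + 33/100 + 39/100 + 61/100 + 1 = 293/100 = 2.93 bits/symbol.

2.93 bits/symbol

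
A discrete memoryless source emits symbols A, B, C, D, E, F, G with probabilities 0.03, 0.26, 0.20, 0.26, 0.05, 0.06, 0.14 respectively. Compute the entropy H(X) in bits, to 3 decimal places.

2.483 bits

H = −Σ pᵢ log₂ pᵢ.
−0.03·log₂(0.03) = 0.1518
−0.26·log₂(0.26) = 0.5053
−0.20·log₂(0.20) = 0.4644
−0.26·log₂(0.26) = 0.5053
−0.05·log₂(0.05) = 0.2161
−0.06·log₂(0.06) = 0.2435
−0.14·log₂(0.14) = 0.3971
Sum ≈ 2.4835 → 2.483 bits.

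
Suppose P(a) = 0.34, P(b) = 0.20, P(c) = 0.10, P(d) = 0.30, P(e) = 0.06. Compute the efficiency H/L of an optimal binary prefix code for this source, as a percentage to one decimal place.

96.8%

Entropy H = −Σ p log₂ p ≈ 2.0904 bits.
Huffman merges: 3/50+1/10→4/25; 4/25+1/5→9/25; 3/10+17/50→16/25; 9/25+16/25→1. L = 54/25 ≈ 2.1600.
Efficiency = H/L = 2.0904/2.1600 = 96.8%.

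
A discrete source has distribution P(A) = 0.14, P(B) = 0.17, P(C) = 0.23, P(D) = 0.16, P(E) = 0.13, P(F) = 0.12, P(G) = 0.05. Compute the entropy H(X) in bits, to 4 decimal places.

2.7082 bits

H = −Σ pᵢ log₂ pᵢ.
−0.14·log₂(0.14) = 0.3971
−0.17·log₂(0.17) = 0.4346
−0.23·log₂(0.23) = 0.4877
−0.16·log₂(0.16) = 0.4230
−0.13·log₂(0.13) = 0.3826
−0.12·log₂(0.12) = 0.3671
−0.05·log₂(0.05) = 0.2161
Sum ≈ 2.7082 → 2.7082 bits.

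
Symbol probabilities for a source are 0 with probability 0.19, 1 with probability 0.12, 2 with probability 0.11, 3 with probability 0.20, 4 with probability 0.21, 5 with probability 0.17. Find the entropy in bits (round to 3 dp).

H = −Σ pᵢ log₂ pᵢ.
−0.19·log₂(0.19) = 0.4552
−0.12·log₂(0.12) = 0.3671
−0.11·log₂(0.11) = 0.3503
−0.20·log₂(0.20) = 0.4644
−0.21·log₂(0.21) = 0.4728
−0.17·log₂(0.17) = 0.4346
Sum ≈ 2.5444 → 2.544 bits.

2.544 bits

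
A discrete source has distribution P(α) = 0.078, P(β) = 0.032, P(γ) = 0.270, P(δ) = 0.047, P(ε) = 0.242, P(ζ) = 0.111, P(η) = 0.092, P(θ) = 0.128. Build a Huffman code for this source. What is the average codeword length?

Repeatedly combine the two least-probable nodes; the expected code length is the sum of the merged weights.
merge 4/125 + 47/1000 → 79/1000
merge 39/500 + 79/1000 → 157/1000
merge 23/250 + 111/1000 → 203/1000
merge 16/125 + 157/1000 → 57/200
merge 203/1000 + 121/500 → 89/200
merge 27/100 + 57/200 → 111/200
merge 89/200 + 111/200 → 1
L = 79/1000 + 157/1000 + 203/1000 + 57/200 + 89/200 + 111/200 + 1 = 681/250 = 2.724 bits/symbol.

2.724 bits/symbol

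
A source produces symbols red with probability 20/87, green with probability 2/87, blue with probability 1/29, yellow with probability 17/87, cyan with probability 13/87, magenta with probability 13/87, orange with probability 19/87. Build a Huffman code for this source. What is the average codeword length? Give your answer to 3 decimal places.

2.609 bits/symbol

Repeatedly combine the two least-probable nodes; the expected code length is the sum of the merged weights.
merge 2/87 + 1/29 → 5/87
merge 5/87 + 13/87 → 6/29
merge 13/87 + 17/87 → 10/29
merge 6/29 + 19/87 → 37/87
merge 20/87 + 10/29 → 50/87
merge 37/87 + 50/87 → 1
L = 5/87 + 6/29 + 10/29 + 37/87 + 50/87 + 1 = 227/87 ≈ 2.609 bits/symbol.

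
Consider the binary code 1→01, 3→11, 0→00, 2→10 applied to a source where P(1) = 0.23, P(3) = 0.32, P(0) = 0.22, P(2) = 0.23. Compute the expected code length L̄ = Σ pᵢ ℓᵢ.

2 bits/symbol

L̄ = Σ pᵢ·ℓᵢ = 0.23·2 + 0.32·2 + 0.22·2 + 0.23·2 = 2 bits/symbol.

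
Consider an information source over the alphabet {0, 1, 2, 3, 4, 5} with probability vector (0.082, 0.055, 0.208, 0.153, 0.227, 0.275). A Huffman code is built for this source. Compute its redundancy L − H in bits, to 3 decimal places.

Entropy H = −Σ p log₂ p ≈ 2.4094 bits.
Huffman merges: 11/200+41/500→137/1000; 137/1000+153/1000→29/100; 26/125+227/1000→87/200; 11/40+29/100→113/200; 87/200+113/200→1. L = 2427/1000 ≈ 2.4270.
L − H = 2.4270 − 2.4094 = 0.018 bits.

0.018 bits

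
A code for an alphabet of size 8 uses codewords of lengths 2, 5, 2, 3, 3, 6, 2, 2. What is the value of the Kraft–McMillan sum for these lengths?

1.296875

With common denominator 2^6 = 64: Σ 2^(−ℓᵢ) = 16/64 + 2/64 + 16/64 + 8/64 + 8/64 + 1/64 + 16/64 + 16/64 = 83/64 = 1.296875.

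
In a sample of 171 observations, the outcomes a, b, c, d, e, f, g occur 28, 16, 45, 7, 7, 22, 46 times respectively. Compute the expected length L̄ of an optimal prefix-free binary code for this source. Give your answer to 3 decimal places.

Probabilities are the counts divided by 171.
Repeatedly combine the two least-probable nodes; the expected code length is the sum of the merged weights.
merge 7/171 + 7/171 → 14/171
merge 14/171 + 16/171 → 10/57
merge 22/171 + 28/171 → 50/171
merge 10/57 + 5/19 → 25/57
merge 46/171 + 50/171 → 32/57
merge 25/57 + 32/57 → 1
L = 14/171 + 10/57 + 50/171 + 25/57 + 32/57 + 1 = 436/171 ≈ 2.550 bits/symbol.

2.550 bits/symbol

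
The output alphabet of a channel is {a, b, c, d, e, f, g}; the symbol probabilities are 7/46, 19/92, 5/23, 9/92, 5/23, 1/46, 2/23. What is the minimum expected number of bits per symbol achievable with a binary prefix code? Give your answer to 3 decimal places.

2.674 bits/symbol

Repeatedly combine the two least-probable nodes; the expected code length is the sum of the merged weights.
merge 1/46 + 2/23 → 5/46
merge 9/92 + 5/46 → 19/92
merge 7/46 + 19/92 → 33/92
merge 19/92 + 5/23 → 39/92
merge 5/23 + 33/92 → 53/92
merge 39/92 + 53/92 → 1
L = 5/46 + 19/92 + 33/92 + 39/92 + 53/92 + 1 = 123/46 ≈ 2.674 bits/symbol.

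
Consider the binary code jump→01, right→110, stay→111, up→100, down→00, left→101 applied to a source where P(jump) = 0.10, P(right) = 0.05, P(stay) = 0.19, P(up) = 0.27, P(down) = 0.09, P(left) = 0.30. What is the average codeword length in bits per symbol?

2.81 bits/symbol

L̄ = Σ pᵢ·ℓᵢ = 0.10·2 + 0.05·3 + 0.19·3 + 0.27·3 + 0.09·2 + 0.30·3 = 2.81 bits/symbol.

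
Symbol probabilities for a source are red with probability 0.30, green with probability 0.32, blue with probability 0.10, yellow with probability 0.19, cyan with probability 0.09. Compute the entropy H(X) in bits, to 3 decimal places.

2.147 bits

H = −Σ pᵢ log₂ pᵢ.
−0.30·log₂(0.30) = 0.5211
−0.32·log₂(0.32) = 0.5260
−0.10·log₂(0.10) = 0.3322
−0.19·log₂(0.19) = 0.4552
−0.09·log₂(0.09) = 0.3127
Sum ≈ 2.1472 → 2.147 bits.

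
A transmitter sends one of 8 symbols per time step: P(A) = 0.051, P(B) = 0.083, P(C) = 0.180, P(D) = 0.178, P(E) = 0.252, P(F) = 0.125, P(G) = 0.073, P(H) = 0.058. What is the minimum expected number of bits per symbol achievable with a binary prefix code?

Repeatedly combine the two least-probable nodes; the expected code length is the sum of the merged weights.
merge 51/1000 + 29/500 → 109/1000
merge 73/1000 + 83/1000 → 39/250
merge 109/1000 + 1/8 → 117/500
merge 39/250 + 89/500 → 167/500
merge 9/50 + 117/500 → 207/500
merge 63/250 + 167/500 → 293/500
merge 207/500 + 293/500 → 1
L = 109/1000 + 39/250 + 117/500 + 167/500 + 207/500 + 293/500 + 1 = 2833/1000 = 2.833 bits/symbol.

2.833 bits/symbol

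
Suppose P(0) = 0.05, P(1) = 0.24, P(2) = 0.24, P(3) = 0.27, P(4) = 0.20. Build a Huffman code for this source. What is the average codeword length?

2.25 bits/symbol

Repeatedly combine the two least-probable nodes; the expected code length is the sum of the merged weights.
merge 1/20 + 1/5 → 1/4
merge 6/25 + 6/25 → 12/25
merge 1/4 + 27/100 → 13/25
merge 12/25 + 13/25 → 1
L = 1/4 + 12/25 + 13/25 + 1 = 9/4 = 2.25 bits/symbol.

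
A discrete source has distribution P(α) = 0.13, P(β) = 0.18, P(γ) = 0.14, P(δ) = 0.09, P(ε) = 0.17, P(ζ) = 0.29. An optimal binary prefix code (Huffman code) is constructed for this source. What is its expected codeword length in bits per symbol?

2.53 bits/symbol

Repeatedly combine the two least-probable nodes; the expected code length is the sum of the merged weights.
merge 9/100 + 13/100 → 11/50
merge 7/50 + 17/100 → 31/100
merge 9/50 + 11/50 → 2/5
merge 29/100 + 31/100 → 3/5
merge 2/5 + 3/5 → 1
L = 11/50 + 31/100 + 2/5 + 3/5 + 1 = 253/100 = 2.53 bits/symbol.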